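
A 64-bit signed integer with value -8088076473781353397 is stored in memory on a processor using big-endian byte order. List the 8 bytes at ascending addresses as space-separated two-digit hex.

8F C1 61 4C B0 11 84 4B

Two's complement of -8088076473781353397 in 64 bits: 8088076473781353397 = 0x703E9EB34FEE7BB5; invert → 0x8FC1614CB011844A; add 1 → 0x8FC1614CB011844B.
Split into bytes (most-significant first): 8F C1 61 4C B0 11 84 4B.
Big-endian stores the most-significant byte at the lowest address.
So the memory order matches the most-significant-first order: 8F C1 61 4C B0 11 84 4B.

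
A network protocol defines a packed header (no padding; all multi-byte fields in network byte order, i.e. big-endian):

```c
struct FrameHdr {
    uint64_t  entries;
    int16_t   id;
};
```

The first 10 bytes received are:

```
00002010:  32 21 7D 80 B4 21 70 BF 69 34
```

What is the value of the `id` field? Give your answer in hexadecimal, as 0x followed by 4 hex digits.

`id` follows `entries` (8 bytes), so it starts at byte offset 8 and occupies 2 bytes.
Bytes at offsets 8..9: 69 34.
Big-endian: lowest address holds the most-significant byte.
The bytes are already most-significant first: 0x6934.

0x6934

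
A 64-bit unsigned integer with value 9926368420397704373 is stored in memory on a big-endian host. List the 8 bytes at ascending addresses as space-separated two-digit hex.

9926368420397704373 in hexadecimal, padded to 64 bits, is 0x89C18B7C7775E4B5.
Split into bytes (most-significant first): 89 C1 8B 7C 77 75 E4 B5.
Big-endian stores the most-significant byte at the lowest address.
So the memory order matches the most-significant-first order: 89 C1 8B 7C 77 75 E4 B5.

89 C1 8B 7C 77 75 E4 B5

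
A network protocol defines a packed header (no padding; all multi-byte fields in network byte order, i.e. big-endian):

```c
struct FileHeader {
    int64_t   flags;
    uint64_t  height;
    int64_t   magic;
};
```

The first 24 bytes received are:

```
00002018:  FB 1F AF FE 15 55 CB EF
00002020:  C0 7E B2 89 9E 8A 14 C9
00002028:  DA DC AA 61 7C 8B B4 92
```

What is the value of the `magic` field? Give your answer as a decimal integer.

`magic` follows `flags` (8 B), `height` (8 B), so it starts at offset 8 + 8 = 16 and occupies 8 bytes.
Bytes at offsets 16..23: DA DC AA 61 7C 8B B4 92.
Big-endian: lowest address holds the most-significant byte.
The bytes are already most-significant first: 0xDADCAA617C8BB492.
Top bit is set, so as a signed 64-bit value this is 0xDADCAA617C8BB492 − 2^64 = -2676076742886837102.

-2676076742886837102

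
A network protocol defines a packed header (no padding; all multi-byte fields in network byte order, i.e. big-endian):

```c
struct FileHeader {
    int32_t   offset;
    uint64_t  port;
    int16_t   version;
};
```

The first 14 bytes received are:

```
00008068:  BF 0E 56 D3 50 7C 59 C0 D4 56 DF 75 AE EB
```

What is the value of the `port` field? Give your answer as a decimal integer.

`port` follows `offset` (4 bytes), so it starts at byte offset 4 and occupies 8 bytes.
Bytes at offsets 4..11: 50 7C 59 C0 D4 56 DF 75.
Big-endian: lowest address holds the most-significant byte.
The bytes are already most-significant first: 0x507C59C0D456DF75.
0x507C59C0D456DF75 = 5799609104877412213.

5799609104877412213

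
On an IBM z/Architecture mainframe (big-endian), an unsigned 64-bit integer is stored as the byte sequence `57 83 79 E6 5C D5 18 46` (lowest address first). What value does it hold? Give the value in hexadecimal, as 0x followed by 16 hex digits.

Big-endian stores the most-significant byte at the lowest address.
The bytes are already most-significant first: 0x578379E65CD51846.

0x578379E65CD51846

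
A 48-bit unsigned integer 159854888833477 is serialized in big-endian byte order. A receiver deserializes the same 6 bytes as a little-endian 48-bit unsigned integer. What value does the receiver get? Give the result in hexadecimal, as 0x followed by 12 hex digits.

0xC551DD1D6391

159854888833477 in 48-bit hexadecimal is 0x91631DDD51C5.
Stored big-endian, the bytes at ascending addresses are 91 63 1D DD 51 C5.
Read back as little-endian, the first byte is least significant, giving 0xC551DD1D6391.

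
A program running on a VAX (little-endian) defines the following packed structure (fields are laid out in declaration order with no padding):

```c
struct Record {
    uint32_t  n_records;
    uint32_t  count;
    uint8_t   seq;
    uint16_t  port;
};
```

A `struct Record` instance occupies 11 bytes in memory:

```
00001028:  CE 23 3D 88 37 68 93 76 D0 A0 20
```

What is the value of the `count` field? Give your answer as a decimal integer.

`count` follows `n_records` (4 bytes), so it starts at byte offset 4 and occupies 4 bytes.
Bytes at offsets 4..7: 37 68 93 76.
Little-endian: lowest address holds the least-significant byte.
Reassemble most-significant byte first: 76 93 68 37 → 0x76936837.
0x76936837 = 1989371959.

1989371959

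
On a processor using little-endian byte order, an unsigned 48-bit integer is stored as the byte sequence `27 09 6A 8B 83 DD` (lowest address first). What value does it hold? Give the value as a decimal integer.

In little-endian order the low byte comes first in memory.
Reassemble most-significant byte first: DD 83 8B 6A 09 27 → 0xDD838B6A0927.
0xDD838B6A0927 = 243557049436455.

243557049436455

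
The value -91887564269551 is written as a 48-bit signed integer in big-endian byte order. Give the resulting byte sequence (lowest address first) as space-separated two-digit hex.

Two's complement of -91887564269551 in 48 bits: 91887564269551 = 0x53923DA0A7EF; invert → 0xAC6DC25F5810; add 1 → 0xAC6DC25F5811.
Split into bytes (most-significant first): AC 6D C2 5F 58 11.
In big-endian order the high byte comes first in memory.
So the memory order matches the most-significant-first order: AC 6D C2 5F 58 11.

AC 6D C2 5F 58 11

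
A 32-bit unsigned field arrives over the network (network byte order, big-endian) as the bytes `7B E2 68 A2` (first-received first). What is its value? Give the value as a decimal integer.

In big-endian order the high byte comes first in memory.
The bytes are already most-significant first: 0x7BE268A2.
0x7BE268A2 = 2078435490.

2078435490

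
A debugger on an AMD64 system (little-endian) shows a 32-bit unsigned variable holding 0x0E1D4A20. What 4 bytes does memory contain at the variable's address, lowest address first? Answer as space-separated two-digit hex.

20 4A 1D 0E

Split into bytes (most-significant first): 0E 1D 4A 20.
In little-endian order the low byte comes first in memory.
So at ascending addresses the bytes are 20 4A 1D 0E.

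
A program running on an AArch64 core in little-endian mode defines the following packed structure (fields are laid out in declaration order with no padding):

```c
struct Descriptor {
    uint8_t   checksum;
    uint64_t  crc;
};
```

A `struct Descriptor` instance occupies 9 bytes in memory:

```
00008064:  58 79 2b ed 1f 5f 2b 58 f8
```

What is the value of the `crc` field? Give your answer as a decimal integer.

`crc` follows `checksum` (1 byte), so it starts at byte offset 1 and occupies 8 bytes.
Bytes at offsets 1..8: 79 2B ED 1F 5F 2B 58 F8.
Little-endian: lowest address holds the least-significant byte.
Reassemble most-significant byte first: F8 58 2B 5F 1F ED 2B 79 → 0xF8582B5F1FED2B79.
0xF8582B5F1FED2B79 = 17895100806914190201.

17895100806914190201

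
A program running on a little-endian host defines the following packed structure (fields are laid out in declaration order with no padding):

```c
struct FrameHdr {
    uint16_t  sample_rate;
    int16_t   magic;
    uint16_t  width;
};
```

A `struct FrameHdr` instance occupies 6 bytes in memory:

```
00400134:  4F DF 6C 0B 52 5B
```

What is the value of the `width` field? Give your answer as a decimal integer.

`width` follows `sample_rate` (2 B), `magic` (2 B), so it starts at offset 2 + 2 = 4 and occupies 2 bytes.
Bytes at offsets 4..5: 52 5B.
Little-endian stores the least-significant byte at the lowest address.
Reassemble most-significant byte first: 5B 52 → 0x5B52.
0x5B52 = 23378.

23378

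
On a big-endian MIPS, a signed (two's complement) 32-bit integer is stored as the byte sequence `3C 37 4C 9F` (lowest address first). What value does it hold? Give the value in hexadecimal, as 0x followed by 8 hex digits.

0x3C374C9F

In big-endian order the high byte comes first in memory.
The bytes are already most-significant first: 0x3C374C9F.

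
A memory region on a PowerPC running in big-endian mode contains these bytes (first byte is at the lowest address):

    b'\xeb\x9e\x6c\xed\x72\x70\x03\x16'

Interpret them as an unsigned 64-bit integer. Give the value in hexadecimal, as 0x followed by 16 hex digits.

0xEB9E6CED72700316

Big-endian stores the most-significant byte at the lowest address.
The bytes are already most-significant first: 0xEB9E6CED72700316.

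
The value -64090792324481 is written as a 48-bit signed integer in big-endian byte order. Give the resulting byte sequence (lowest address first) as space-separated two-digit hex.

Two's complement of -64090792324481 in 48 bits: 64090792324481 = 0x3A4A4CE8ED81; invert → 0xC5B5B317127E; add 1 → 0xC5B5B317127F.
Split into bytes (most-significant first): C5 B5 B3 17 12 7F.
In big-endian order the high byte comes first in memory.
So the memory order matches the most-significant-first order: C5 B5 B3 17 12 7F.

C5 B5 B3 17 12 7F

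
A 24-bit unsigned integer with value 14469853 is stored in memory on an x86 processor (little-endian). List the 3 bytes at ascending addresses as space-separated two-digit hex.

14469853 in hexadecimal, padded to 24 bits, is 0xDCCADD.
Split into bytes (most-significant first): DC CA DD.
In little-endian order the low byte comes first in memory.
So at ascending addresses the bytes are DD CA DC.

DD CA DC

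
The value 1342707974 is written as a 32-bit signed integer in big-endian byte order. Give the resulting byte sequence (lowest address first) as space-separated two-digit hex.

1342707974 in hexadecimal, padded to 32 bits, is 0x50081906.
Split into bytes (most-significant first): 50 08 19 06.
Big-endian: lowest address holds the most-significant byte.
So the memory order matches the most-significant-first order: 50 08 19 06.

50 08 19 06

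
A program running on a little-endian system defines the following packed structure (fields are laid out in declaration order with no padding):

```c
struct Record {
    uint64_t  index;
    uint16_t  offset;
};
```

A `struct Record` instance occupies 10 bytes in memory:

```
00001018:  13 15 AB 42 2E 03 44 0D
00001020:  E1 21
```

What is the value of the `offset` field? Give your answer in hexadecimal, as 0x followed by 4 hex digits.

0x21E1

`offset` follows `index` (8 bytes), so it starts at byte offset 8 and occupies 2 bytes.
Bytes at offsets 8..9: E1 21.
In little-endian order the low byte comes first in memory.
Reassemble most-significant byte first: 21 E1 → 0x21E1.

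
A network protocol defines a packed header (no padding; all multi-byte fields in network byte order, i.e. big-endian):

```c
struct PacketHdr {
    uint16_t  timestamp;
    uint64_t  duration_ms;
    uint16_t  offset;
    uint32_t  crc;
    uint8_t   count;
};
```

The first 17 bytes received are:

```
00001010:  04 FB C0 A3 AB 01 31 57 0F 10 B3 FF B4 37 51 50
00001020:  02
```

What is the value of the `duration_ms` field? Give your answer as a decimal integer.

`duration_ms` follows `timestamp` (2 bytes), so it starts at byte offset 2 and occupies 8 bytes.
Bytes at offsets 2..9: C0 A3 AB 01 31 57 0F 10.
Big-endian: lowest address holds the most-significant byte.
The bytes are already most-significant first: 0xC0A3AB0131570F10.
0xC0A3AB0131570F10 = 13881126498097106704.

13881126498097106704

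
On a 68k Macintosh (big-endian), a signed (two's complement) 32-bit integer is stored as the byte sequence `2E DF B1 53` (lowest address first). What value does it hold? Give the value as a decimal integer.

786411859

Big-endian stores the most-significant byte at the lowest address.
The bytes are already most-significant first: 0x2EDFB153.
0x2EDFB153 = 786411859.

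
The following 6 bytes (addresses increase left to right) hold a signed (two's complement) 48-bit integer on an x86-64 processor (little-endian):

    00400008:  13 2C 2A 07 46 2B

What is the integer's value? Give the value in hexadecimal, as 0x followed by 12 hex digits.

0x2B46072A2C13

In little-endian order the low byte comes first in memory.
Reassemble most-significant byte first: 2B 46 07 2A 2C 13 → 0x2B46072A2C13.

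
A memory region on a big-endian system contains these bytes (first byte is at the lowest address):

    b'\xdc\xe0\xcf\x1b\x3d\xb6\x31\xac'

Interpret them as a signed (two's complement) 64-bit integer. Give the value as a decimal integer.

Big-endian: lowest address holds the most-significant byte.
The bytes are already most-significant first: 0xDCE0CF1B3DB631AC.
Top bit is set, so as a signed 64-bit value this is 0xDCE0CF1B3DB631AC − 2^64 = -2530795274675801684.

-2530795274675801684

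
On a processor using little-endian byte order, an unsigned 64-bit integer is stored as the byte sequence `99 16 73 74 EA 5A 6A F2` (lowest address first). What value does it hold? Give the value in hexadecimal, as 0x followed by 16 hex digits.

0xF26A5AEA74731699

In little-endian order the low byte comes first in memory.
Reassemble most-significant byte first: F2 6A 5A EA 74 73 16 99 → 0xF26A5AEA74731699.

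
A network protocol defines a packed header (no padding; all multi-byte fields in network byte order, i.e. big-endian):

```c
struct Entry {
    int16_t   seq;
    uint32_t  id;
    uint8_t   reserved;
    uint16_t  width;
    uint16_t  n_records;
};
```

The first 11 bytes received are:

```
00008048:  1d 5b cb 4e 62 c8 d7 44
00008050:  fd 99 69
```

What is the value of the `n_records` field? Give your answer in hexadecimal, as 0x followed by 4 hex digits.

`n_records` follows `seq` (2 B), `id` (4 B), `reserved` (1 B), `width` (2 B), so it starts at offset 2 + 4 + 1 + 2 = 9 and occupies 2 bytes.
Bytes at offsets 9..10: 99 69.
Big-endian stores the most-significant byte at the lowest address.
The bytes are already most-significant first: 0x9969.

0x9969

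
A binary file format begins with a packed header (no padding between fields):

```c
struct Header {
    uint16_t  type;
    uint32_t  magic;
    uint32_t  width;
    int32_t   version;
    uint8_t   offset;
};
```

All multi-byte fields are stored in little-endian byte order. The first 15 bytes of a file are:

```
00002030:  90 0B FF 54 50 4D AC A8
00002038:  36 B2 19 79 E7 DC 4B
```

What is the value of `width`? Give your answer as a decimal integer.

2989926572

`width` follows `type` (2 B), `magic` (4 B), so it starts at offset 2 + 4 = 6 and occupies 4 bytes.
Bytes at offsets 6..9: AC A8 36 B2.
Little-endian stores the least-significant byte at the lowest address.
Reassemble most-significant byte first: B2 36 A8 AC → 0xB236A8AC.
0xB236A8AC = 2989926572.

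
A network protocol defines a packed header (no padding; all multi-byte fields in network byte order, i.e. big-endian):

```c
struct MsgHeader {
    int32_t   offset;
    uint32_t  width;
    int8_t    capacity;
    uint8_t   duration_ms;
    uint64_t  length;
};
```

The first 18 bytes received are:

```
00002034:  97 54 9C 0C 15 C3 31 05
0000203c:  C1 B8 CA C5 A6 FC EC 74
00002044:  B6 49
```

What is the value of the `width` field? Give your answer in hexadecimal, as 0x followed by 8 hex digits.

`width` follows `offset` (4 bytes), so it starts at byte offset 4 and occupies 4 bytes.
Bytes at offsets 4..7: 15 C3 31 05.
In big-endian order the high byte comes first in memory.
The bytes are already most-significant first: 0x15C33105.

0x15C33105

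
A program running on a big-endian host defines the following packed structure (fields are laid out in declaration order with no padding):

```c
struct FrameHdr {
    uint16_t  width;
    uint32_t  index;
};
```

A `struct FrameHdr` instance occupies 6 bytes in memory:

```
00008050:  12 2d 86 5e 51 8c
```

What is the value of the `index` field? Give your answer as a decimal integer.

`index` follows `width` (2 bytes), so it starts at byte offset 2 and occupies 4 bytes.
Bytes at offsets 2..5: 86 5E 51 8C.
Big-endian stores the most-significant byte at the lowest address.
The bytes are already most-significant first: 0x865E518C.
0x865E518C = 2254328204.

2254328204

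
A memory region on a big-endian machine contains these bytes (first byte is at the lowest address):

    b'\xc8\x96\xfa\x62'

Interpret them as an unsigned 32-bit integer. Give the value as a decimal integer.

3365337698

In big-endian order the high byte comes first in memory.
The bytes are already most-significant first: 0xC896FA62.
0xC896FA62 = 3365337698.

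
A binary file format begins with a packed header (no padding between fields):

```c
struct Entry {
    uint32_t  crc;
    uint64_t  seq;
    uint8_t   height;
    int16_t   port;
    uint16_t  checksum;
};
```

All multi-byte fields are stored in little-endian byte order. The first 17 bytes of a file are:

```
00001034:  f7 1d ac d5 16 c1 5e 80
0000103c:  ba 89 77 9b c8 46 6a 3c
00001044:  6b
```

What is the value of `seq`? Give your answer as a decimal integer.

11202574032218013974

`seq` follows `crc` (4 bytes), so it starts at byte offset 4 and occupies 8 bytes.
Bytes at offsets 4..11: 16 C1 5E 80 BA 89 77 9B.
Little-endian stores the least-significant byte at the lowest address.
Reassemble most-significant byte first: 9B 77 89 BA 80 5E C1 16 → 0x9B7789BA805EC116.
0x9B7789BA805EC116 = 11202574032218013974.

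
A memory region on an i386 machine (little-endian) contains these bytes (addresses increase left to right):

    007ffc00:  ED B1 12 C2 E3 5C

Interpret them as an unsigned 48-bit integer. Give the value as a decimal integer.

In little-endian order the low byte comes first in memory.
Reassemble most-significant byte first: 5C E3 C2 12 B1 ED → 0x5CE3C212B1ED.
0x5CE3C212B1ED = 102133283336685.

102133283336685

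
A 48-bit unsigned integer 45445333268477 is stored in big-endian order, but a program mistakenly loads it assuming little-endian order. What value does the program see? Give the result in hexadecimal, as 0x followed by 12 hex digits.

0xFD37F2105529

45445333268477 in 48-bit hexadecimal is 0x295510F237FD.
Stored big-endian, the bytes at ascending addresses are 29 55 10 F2 37 FD.
Read back as little-endian, the first byte is least significant, giving 0xFD37F2105529.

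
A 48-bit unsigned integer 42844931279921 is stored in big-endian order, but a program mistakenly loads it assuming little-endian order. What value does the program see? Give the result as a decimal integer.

54756145690406

42844931279921 in 48-bit hexadecimal is 0x26F79CE8CC31.
Stored big-endian, the bytes at ascending addresses are 26 F7 9C E8 CC 31.
Read back as little-endian, the first byte is least significant, giving 0x31CCE89CF726.
0x31CCE89CF726 = 54756145690406.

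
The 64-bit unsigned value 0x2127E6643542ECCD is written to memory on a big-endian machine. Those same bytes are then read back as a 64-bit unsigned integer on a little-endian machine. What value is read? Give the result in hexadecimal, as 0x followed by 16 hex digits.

Stored big-endian, the bytes at ascending addresses are 21 27 E6 64 35 42 EC CD.
Read back as little-endian, the first byte is least significant, giving 0xCDEC423564E62721.

0xCDEC423564E62721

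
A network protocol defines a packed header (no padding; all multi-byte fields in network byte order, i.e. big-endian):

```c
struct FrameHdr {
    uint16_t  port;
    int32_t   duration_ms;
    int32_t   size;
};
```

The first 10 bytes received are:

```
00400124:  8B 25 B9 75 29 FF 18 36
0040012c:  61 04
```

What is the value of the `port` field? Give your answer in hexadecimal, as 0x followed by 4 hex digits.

0x8B25

`port` is the first field, at byte offset 0, occupying 2 bytes.
Bytes at offsets 0..1: 8B 25.
In big-endian order the high byte comes first in memory.
The bytes are already most-significant first: 0x8B25.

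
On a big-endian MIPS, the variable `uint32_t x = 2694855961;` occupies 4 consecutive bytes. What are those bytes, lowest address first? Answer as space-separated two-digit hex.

2694855961 in hexadecimal, padded to 32 bits, is 0xA0A03D19.
Split into bytes (most-significant first): A0 A0 3D 19.
In big-endian order the high byte comes first in memory.
So the memory order matches the most-significant-first order: A0 A0 3D 19.

A0 A0 3D 19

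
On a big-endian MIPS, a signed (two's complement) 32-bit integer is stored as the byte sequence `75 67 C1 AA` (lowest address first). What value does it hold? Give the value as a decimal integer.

In big-endian order the high byte comes first in memory.
The bytes are already most-significant first: 0x7567C1AA.
0x7567C1AA = 1969734058.

1969734058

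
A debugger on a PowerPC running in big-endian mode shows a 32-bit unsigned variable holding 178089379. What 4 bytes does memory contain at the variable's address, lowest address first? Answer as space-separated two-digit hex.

0A 9D 6D A3

178089379 in hexadecimal, padded to 32 bits, is 0x0A9D6DA3.
Split into bytes (most-significant first): 0A 9D 6D A3.
Big-endian stores the most-significant byte at the lowest address.
So the memory order matches the most-significant-first order: 0A 9D 6D A3.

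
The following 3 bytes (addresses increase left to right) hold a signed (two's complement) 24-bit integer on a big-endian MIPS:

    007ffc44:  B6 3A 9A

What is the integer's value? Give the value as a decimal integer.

Big-endian: lowest address holds the most-significant byte.
The bytes are already most-significant first: 0xB63A9A.
Top bit is set, so as a signed 24-bit value this is 0xB63A9A − 2^24 = -4834662.

-4834662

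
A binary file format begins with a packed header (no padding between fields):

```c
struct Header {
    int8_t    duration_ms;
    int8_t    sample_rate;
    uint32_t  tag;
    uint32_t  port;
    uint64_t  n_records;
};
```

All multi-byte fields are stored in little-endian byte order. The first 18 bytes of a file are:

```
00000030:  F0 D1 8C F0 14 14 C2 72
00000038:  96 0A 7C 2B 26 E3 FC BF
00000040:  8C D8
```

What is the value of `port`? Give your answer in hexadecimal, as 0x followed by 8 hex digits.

`port` follows `duration_ms` (1 B), `sample_rate` (1 B), `tag` (4 B), so it starts at offset 1 + 1 + 4 = 6 and occupies 4 bytes.
Bytes at offsets 6..9: C2 72 96 0A.
In little-endian order the low byte comes first in memory.
Reassemble most-significant byte first: 0A 96 72 C2 → 0x0A9672C2.

0x0A9672C2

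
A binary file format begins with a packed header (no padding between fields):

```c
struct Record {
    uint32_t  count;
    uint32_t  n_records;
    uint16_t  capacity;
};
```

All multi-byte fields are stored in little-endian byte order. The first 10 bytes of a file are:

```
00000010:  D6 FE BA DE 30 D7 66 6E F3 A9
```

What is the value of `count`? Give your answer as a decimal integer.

3736796886

`count` is the first field, at byte offset 0, occupying 4 bytes.
Bytes at offsets 0..3: D6 FE BA DE.
Little-endian: lowest address holds the least-significant byte.
Reassemble most-significant byte first: DE BA FE D6 → 0xDEBAFED6.
0xDEBAFED6 = 3736796886.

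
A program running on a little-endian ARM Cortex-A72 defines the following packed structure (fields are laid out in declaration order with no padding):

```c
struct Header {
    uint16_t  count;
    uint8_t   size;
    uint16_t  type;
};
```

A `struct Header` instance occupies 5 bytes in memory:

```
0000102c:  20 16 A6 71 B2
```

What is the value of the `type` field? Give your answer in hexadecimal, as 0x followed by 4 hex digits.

0xB271

`type` follows `count` (2 B), `size` (1 B), so it starts at offset 2 + 1 = 3 and occupies 2 bytes.
Bytes at offsets 3..4: 71 B2.
Little-endian: lowest address holds the least-significant byte.
Reassemble most-significant byte first: B2 71 → 0xB271.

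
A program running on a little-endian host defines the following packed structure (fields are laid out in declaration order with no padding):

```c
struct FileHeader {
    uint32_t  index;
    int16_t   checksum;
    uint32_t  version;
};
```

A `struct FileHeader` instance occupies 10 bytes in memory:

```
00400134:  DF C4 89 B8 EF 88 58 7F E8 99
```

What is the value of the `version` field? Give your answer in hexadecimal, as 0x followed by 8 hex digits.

0x99E87F58

`version` follows `index` (4 B), `checksum` (2 B), so it starts at offset 4 + 2 = 6 and occupies 4 bytes.
Bytes at offsets 6..9: 58 7F E8 99.
Little-endian: lowest address holds the least-significant byte.
Reassemble most-significant byte first: 99 E8 7F 58 → 0x99E87F58.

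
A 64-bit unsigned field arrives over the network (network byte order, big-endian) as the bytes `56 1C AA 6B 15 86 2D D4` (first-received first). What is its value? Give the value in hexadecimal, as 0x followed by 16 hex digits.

In big-endian order the high byte comes first in memory.
The bytes are already most-significant first: 0x561CAA6B15862DD4.

0x561CAA6B15862DD4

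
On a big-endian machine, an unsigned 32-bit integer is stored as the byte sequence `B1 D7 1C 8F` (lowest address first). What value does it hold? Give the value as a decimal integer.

In big-endian order the high byte comes first in memory.
The bytes are already most-significant first: 0xB1D71C8F.
0xB1D71C8F = 2983664783.

2983664783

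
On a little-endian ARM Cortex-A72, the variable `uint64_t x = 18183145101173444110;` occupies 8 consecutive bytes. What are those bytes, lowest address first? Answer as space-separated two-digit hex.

18183145101173444110 in hexadecimal, padded to 64 bits, is 0xFC5782218ED3CE0E.
Split into bytes (most-significant first): FC 57 82 21 8E D3 CE 0E.
In little-endian order the low byte comes first in memory.
So at ascending addresses the bytes are 0E CE D3 8E 21 82 57 FC.

0E CE D3 8E 21 82 57 FC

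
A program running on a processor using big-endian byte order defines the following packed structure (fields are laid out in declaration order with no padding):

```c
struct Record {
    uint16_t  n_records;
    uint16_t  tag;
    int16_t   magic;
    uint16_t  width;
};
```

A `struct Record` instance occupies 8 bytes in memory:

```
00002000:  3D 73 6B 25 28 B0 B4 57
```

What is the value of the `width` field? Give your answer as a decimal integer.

`width` follows `n_records` (2 B), `tag` (2 B), `magic` (2 B), so it starts at offset 2 + 2 + 2 = 6 and occupies 2 bytes.
Bytes at offsets 6..7: B4 57.
Big-endian stores the most-significant byte at the lowest address.
The bytes are already most-significant first: 0xB457.
0xB457 = 46167.

46167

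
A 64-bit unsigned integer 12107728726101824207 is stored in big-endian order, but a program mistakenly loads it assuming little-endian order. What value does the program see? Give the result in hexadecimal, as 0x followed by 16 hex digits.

0xCF92177C204B07A8

12107728726101824207 in 64-bit hexadecimal is 0xA8074B207C1792CF.
Stored big-endian, the bytes at ascending addresses are A8 07 4B 20 7C 17 92 CF.
Read back as little-endian, the first byte is least significant, giving 0xCF92177C204B07A8.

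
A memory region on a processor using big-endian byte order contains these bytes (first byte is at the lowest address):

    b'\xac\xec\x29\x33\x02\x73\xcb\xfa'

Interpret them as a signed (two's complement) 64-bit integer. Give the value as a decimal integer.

In big-endian order the high byte comes first in memory.
The bytes are already most-significant first: 0xACEC29330273CBFA.
Top bit is set, so as a signed 64-bit value this is 0xACEC29330273CBFA − 2^64 = -5986364505621017606.

-5986364505621017606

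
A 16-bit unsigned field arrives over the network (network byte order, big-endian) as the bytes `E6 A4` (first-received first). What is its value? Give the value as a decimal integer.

59044

Big-endian stores the most-significant byte at the lowest address.
The bytes are already most-significant first: 0xE6A4.
0xE6A4 = 59044.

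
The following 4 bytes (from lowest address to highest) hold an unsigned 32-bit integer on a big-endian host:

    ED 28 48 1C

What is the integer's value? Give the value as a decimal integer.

Big-endian stores the most-significant byte at the lowest address.
The bytes are already most-significant first: 0xED28481C.
0xED28481C = 3978840092.

3978840092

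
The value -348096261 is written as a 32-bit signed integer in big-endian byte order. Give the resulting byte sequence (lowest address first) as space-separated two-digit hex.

Two's complement of -348096261 in 32 bits: 348096261 = 0x14BF8705; invert → 0xEB4078FA; add 1 → 0xEB4078FB.
Split into bytes (most-significant first): EB 40 78 FB.
In big-endian order the high byte comes first in memory.
So the memory order matches the most-significant-first order: EB 40 78 FB.

EB 40 78 FB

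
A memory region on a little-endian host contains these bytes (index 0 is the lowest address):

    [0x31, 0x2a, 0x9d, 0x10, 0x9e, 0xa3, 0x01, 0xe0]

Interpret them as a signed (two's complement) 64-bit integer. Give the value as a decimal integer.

Little-endian: lowest address holds the least-significant byte.
Reassemble most-significant byte first: E0 01 A3 9E 10 9D 2A 31 → 0xE001A39E109D2A31.
Top bit is set, so as a signed 64-bit value this is 0xE001A39E109D2A31 − 2^64 = -2305381634958087631.

-2305381634958087631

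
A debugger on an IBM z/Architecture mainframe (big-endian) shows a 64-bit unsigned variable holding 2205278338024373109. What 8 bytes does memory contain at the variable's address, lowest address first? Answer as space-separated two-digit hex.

2205278338024373109 in hexadecimal, padded to 64 bits, is 0x1E9AB8F6E0CE7B75.
Split into bytes (most-significant first): 1E 9A B8 F6 E0 CE 7B 75.
Big-endian: lowest address holds the most-significant byte.
So the memory order matches the most-significant-first order: 1E 9A B8 F6 E0 CE 7B 75.

1E 9A B8 F6 E0 CE 7B 75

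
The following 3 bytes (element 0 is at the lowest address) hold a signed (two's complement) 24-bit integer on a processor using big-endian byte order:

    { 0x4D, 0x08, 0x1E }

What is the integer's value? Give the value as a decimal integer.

In big-endian order the high byte comes first in memory.
The bytes are already most-significant first: 0x4D081E.
0x4D081E = 5048350.

5048350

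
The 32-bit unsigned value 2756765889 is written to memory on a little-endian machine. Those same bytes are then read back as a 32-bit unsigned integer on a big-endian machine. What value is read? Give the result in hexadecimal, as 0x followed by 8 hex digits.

2756765889 in 32-bit hexadecimal is 0xA450E8C1.
Stored little-endian, the bytes at ascending addresses are C1 E8 50 A4.
Read back as big-endian, the last byte is least significant, giving 0xC1E850A4.

0xC1E850A4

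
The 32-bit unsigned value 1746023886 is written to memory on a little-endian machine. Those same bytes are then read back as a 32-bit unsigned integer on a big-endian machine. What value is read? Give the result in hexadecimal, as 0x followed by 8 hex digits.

1746023886 in 32-bit hexadecimal is 0x681235CE.
Stored little-endian, the bytes at ascending addresses are CE 35 12 68.
Read back as big-endian, the last byte is least significant, giving 0xCE351268.

0xCE351268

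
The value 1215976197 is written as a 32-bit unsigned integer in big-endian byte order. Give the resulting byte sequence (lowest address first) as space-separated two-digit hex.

48 7A 53 05

1215976197 in hexadecimal, padded to 32 bits, is 0x487A5305.
Split into bytes (most-significant first): 48 7A 53 05.
In big-endian order the high byte comes first in memory.
So the memory order matches the most-significant-first order: 48 7A 53 05.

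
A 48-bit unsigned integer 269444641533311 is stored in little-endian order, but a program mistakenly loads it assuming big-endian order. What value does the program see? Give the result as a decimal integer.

269444641533311 in 48-bit hexadecimal is 0xF50EF8252D7F.
Stored little-endian, the bytes at ascending addresses are 7F 2D 25 F8 0E F5.
Read back as big-endian, the last byte is least significant, giving 0x7F2D25F80EF5.
0x7F2D25F80EF5 = 139831887269621.

139831887269621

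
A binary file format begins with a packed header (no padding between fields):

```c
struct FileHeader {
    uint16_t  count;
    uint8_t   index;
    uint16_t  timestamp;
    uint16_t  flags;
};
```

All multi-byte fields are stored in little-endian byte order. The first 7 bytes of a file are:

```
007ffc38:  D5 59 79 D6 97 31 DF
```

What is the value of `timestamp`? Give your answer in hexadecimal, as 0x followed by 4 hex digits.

`timestamp` follows `count` (2 B), `index` (1 B), so it starts at offset 2 + 1 = 3 and occupies 2 bytes.
Bytes at offsets 3..4: D6 97.
Little-endian stores the least-significant byte at the lowest address.
Reassemble most-significant byte first: 97 D6 → 0x97D6.

0x97D6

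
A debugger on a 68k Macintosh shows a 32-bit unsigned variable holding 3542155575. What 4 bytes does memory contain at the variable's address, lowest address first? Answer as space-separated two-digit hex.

D3 21 01 37

3542155575 in hexadecimal, padded to 32 bits, is 0xD3210137.
Split into bytes (most-significant first): D3 21 01 37.
Big-endian: lowest address holds the most-significant byte.
So the memory order matches the most-significant-first order: D3 21 01 37.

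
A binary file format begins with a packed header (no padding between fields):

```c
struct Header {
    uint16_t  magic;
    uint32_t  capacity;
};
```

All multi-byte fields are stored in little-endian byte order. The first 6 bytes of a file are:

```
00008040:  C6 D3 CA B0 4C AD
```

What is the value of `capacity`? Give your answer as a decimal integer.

`capacity` follows `magic` (2 bytes), so it starts at byte offset 2 and occupies 4 bytes.
Bytes at offsets 2..5: CA B0 4C AD.
In little-endian order the low byte comes first in memory.
Reassemble most-significant byte first: AD 4C B0 CA → 0xAD4CB0CA.
0xAD4CB0CA = 2907484362.

2907484362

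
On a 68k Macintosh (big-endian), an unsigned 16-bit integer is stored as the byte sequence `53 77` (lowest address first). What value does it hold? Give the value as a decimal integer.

21367

Big-endian: lowest address holds the most-significant byte.
The bytes are already most-significant first: 0x5377.
0x5377 = 21367.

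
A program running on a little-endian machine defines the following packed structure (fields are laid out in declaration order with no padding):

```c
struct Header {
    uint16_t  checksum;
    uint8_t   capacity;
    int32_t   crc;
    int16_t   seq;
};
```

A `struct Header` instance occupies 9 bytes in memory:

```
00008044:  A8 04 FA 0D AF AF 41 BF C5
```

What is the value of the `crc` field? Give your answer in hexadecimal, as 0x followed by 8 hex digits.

`crc` follows `checksum` (2 B), `capacity` (1 B), so it starts at offset 2 + 1 = 3 and occupies 4 bytes.
Bytes at offsets 3..6: 0D AF AF 41.
In little-endian order the low byte comes first in memory.
Reassemble most-significant byte first: 41 AF AF 0D → 0x41AFAF0D.

0x41AFAF0D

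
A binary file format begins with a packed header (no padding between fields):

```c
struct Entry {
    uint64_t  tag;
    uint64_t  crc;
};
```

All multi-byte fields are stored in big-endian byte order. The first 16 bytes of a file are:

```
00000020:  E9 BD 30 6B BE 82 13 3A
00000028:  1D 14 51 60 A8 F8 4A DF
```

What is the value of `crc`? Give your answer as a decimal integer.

2095389202227677919

`crc` follows `tag` (8 bytes), so it starts at byte offset 8 and occupies 8 bytes.
Bytes at offsets 8..15: 1D 14 51 60 A8 F8 4A DF.
In big-endian order the high byte comes first in memory.
The bytes are already most-significant first: 0x1D145160A8F84ADF.
0x1D145160A8F84ADF = 2095389202227677919.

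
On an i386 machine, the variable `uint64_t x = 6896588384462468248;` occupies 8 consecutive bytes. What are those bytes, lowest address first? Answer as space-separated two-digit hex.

98 74 F8 91 98 9A B5 5F

6896588384462468248 in hexadecimal, padded to 64 bits, is 0x5FB59A9891F87498.
Split into bytes (most-significant first): 5F B5 9A 98 91 F8 74 98.
Little-endian stores the least-significant byte at the lowest address.
So at ascending addresses the bytes are 98 74 F8 91 98 9A B5 5F.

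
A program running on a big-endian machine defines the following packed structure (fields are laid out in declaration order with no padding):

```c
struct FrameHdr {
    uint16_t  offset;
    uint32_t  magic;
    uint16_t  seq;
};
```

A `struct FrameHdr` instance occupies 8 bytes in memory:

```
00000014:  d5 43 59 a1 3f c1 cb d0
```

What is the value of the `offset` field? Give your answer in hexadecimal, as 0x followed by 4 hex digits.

0xD543

`offset` is the first field, at byte offset 0, occupying 2 bytes.
Bytes at offsets 0..1: D5 43.
Big-endian stores the most-significant byte at the lowest address.
The bytes are already most-significant first: 0xD543.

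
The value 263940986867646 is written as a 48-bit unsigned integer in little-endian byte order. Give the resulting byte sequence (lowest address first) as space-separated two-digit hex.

BE 8F C3 8C 0D F0

263940986867646 in hexadecimal, padded to 48 bits, is 0xF00D8CC38FBE.
Split into bytes (most-significant first): F0 0D 8C C3 8F BE.
Little-endian: lowest address holds the least-significant byte.
So at ascending addresses the bytes are BE 8F C3 8C 0D F0.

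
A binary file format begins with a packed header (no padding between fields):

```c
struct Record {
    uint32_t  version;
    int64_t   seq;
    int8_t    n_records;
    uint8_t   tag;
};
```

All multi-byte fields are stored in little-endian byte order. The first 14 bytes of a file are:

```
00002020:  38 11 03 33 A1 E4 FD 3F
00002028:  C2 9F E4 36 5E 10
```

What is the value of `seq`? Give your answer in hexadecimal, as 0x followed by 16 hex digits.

0x36E49FC23FFDE4A1

`seq` follows `version` (4 bytes), so it starts at byte offset 4 and occupies 8 bytes.
Bytes at offsets 4..11: A1 E4 FD 3F C2 9F E4 36.
Little-endian stores the least-significant byte at the lowest address.
Reassemble most-significant byte first: 36 E4 9F C2 3F FD E4 A1 → 0x36E49FC23FFDE4A1.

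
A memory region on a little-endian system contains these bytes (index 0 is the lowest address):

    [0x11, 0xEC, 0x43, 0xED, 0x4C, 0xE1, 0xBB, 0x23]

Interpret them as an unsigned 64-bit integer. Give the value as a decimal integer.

2574899332486786065

Little-endian stores the least-significant byte at the lowest address.
Reassemble most-significant byte first: 23 BB E1 4C ED 43 EC 11 → 0x23BBE14CED43EC11.
0x23BBE14CED43EC11 = 2574899332486786065.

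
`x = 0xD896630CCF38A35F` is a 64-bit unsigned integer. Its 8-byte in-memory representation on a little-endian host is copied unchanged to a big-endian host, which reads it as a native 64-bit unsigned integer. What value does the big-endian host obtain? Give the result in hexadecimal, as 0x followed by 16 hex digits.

Stored little-endian, the bytes at ascending addresses are 5F A3 38 CF 0C 63 96 D8.
Read back as big-endian, the last byte is least significant, giving 0x5FA338CF0C6396D8.

0x5FA338CF0C6396D8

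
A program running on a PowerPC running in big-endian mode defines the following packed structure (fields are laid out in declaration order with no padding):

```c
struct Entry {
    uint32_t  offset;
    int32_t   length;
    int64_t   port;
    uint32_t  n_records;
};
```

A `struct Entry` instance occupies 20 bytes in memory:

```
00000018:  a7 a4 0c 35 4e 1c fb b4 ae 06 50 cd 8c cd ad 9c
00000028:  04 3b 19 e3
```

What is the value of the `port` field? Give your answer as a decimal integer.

`port` follows `offset` (4 B), `length` (4 B), so it starts at offset 4 + 4 = 8 and occupies 8 bytes.
Bytes at offsets 8..15: AE 06 50 CD 8C CD AD 9C.
In big-endian order the high byte comes first in memory.
The bytes are already most-significant first: 0xAE0650CD8CCDAD9C.
Top bit is set, so as a signed 64-bit value this is 0xAE0650CD8CCDAD9C − 2^64 = -5906945017489019492.

-5906945017489019492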